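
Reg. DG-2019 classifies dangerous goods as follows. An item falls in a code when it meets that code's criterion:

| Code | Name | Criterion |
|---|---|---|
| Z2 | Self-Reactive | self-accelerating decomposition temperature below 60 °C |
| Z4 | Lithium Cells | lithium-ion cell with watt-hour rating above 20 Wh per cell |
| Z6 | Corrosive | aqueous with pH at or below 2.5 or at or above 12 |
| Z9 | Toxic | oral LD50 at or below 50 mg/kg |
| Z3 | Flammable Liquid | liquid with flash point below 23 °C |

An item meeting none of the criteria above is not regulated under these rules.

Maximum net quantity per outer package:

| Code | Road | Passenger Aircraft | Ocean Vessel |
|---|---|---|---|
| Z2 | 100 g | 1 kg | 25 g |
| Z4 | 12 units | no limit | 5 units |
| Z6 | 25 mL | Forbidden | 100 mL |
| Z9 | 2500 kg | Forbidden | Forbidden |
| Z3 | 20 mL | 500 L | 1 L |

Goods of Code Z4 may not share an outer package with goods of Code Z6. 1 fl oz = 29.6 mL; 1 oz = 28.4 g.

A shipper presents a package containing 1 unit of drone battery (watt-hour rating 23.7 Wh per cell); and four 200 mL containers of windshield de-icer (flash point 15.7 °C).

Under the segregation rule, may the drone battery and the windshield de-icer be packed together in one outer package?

With watt-hour rating 23.7 Wh per cell (> 20 Wh per cell), the drone battery falls in Code Z4.
Windshield de-icer: flash point 15.7 °C < 23 °C → Code Z3 (Flammable Liquid).
No segregation rule bars Code Z4 with Code Z3.

Yes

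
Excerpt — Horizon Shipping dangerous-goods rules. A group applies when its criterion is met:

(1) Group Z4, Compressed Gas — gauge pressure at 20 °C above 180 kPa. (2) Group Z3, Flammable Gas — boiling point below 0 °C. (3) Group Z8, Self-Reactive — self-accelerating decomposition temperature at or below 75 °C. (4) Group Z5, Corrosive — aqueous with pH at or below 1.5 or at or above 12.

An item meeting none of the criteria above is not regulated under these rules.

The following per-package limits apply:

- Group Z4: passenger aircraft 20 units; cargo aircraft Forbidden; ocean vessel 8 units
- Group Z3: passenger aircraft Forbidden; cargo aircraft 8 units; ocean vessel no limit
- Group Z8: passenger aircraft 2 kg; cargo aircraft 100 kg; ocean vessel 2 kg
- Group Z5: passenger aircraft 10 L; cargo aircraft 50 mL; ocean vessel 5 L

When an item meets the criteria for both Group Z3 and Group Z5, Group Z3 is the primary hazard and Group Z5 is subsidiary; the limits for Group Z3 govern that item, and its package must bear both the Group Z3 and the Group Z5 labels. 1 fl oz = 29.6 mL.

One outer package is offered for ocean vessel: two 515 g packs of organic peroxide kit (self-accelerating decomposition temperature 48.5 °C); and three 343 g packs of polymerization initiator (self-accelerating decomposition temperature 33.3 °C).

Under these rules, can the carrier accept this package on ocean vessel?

Organic peroxide kit: self-accelerating decomposition temperature 48.5 °C ≤ 75 °C → Group Z8 (Self-Reactive).
With self-accelerating decomposition temperature 33.3 °C (≤ 75 °C), the polymerization initiator falls in Group Z8.
Total Group Z8: (two 515 g packs = 1.03 kg) + (three 343 g packs = 1.029 kg) = 2.059 kg.
2.059 kg > 2 kg (ocean vessel limit, Group Z8) — over the limit.

No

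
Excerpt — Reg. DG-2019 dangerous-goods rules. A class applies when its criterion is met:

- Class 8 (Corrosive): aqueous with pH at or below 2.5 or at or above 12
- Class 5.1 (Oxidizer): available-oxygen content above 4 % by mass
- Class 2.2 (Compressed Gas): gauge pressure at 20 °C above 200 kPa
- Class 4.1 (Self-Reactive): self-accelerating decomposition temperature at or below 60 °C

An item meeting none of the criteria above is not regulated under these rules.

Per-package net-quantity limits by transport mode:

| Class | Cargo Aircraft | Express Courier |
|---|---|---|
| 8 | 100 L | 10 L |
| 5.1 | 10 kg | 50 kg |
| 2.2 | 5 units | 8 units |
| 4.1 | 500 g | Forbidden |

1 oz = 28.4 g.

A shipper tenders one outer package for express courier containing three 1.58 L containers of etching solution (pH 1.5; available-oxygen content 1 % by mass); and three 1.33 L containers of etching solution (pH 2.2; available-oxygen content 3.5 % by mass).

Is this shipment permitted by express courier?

The etching solution has pH 1.5, which is ≤ 2.5, so it is Class 8 (Corrosive).
pH 2.2 meets the Class 8 criterion (Corrosive), so the etching solution is Class 8.
Total Class 8: (three 1.58 L containers = 4.74 L) + (three 1.33 L containers = 3.99 L) = 8.73 L.
That is within the Class 8 express courier limit of 10 L.

Yes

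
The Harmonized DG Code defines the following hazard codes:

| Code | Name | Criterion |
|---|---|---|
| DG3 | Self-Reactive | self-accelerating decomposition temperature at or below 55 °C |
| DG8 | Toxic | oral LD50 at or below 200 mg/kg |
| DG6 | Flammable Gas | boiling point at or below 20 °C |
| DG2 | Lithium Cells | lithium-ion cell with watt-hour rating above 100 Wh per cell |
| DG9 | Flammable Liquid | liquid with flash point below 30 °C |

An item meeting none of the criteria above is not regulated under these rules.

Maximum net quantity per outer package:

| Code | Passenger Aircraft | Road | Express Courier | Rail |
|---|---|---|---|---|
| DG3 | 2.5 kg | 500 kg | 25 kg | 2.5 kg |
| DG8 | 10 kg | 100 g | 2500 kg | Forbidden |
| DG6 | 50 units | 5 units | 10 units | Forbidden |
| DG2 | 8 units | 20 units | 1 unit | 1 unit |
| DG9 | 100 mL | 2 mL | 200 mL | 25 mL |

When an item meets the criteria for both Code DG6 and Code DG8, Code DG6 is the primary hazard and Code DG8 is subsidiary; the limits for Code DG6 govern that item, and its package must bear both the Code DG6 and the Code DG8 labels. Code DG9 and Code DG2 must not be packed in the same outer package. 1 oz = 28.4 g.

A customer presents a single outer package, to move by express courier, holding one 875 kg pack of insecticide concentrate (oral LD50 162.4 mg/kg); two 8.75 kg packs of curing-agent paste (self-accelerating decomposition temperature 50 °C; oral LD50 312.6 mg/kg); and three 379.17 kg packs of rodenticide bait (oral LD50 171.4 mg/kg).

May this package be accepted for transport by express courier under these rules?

Yes

With oral LD50 162.4 mg/kg (≤ 200 mg/kg), the insecticide concentrate falls in Code DG8.
Curing-agent paste: self-accelerating decomposition temperature 50 °C ≤ 55 °C → Code DG3 (Self-Reactive).
Rodenticide bait: oral LD50 171.4 mg/kg ≤ 200 mg/kg → Code DG8 (Toxic).
Total Code DG8: 875 kg + (three 379.17 kg packs = 1137.51 kg) = 2012.51 kg.
That is within the Code DG8 express courier limit of 2500 kg.
Code DG3 quantity: two 8.75 kg packs = 17.5 kg.
17.5 kg ≤ 25 kg (express courier limit, Code DG3) — within limit.
The segregation rule (Code DG9 with Code DG2) does not apply to Code DG8 with Code DG3.
Every hazard code is within its express courier limit and no segregation rule is violated.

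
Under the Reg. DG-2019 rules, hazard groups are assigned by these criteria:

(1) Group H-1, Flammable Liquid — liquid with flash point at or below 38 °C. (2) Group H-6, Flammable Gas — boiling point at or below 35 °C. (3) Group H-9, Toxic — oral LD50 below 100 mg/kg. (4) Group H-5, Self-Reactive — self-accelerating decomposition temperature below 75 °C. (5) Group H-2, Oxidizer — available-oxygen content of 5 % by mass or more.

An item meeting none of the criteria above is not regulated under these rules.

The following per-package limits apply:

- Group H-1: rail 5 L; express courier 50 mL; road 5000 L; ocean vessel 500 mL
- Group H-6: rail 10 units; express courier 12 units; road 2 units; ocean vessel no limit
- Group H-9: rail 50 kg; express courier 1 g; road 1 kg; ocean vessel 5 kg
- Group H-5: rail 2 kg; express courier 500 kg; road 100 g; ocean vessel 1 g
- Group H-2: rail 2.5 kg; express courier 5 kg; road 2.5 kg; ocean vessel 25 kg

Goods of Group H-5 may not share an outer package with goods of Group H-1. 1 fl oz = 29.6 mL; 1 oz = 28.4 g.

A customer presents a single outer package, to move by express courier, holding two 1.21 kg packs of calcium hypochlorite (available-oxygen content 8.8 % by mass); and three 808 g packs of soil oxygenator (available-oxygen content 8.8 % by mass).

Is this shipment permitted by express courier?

Yes

Calcium hypochlorite: available-oxygen content 8.8 % by mass ≥ 5 % by mass → Group H-2 (Oxidizer).
The soil oxygenator has available-oxygen content 8.8 % by mass, which is ≥ 5 % by mass, so it is Group H-2 (Oxidizer).
Total Group H-2: (two 1.21 kg packs = 2.42 kg) + (three 808 g packs = 2.424 kg) = 4.844 kg.
That is within the Group H-2 express courier limit of 5 kg.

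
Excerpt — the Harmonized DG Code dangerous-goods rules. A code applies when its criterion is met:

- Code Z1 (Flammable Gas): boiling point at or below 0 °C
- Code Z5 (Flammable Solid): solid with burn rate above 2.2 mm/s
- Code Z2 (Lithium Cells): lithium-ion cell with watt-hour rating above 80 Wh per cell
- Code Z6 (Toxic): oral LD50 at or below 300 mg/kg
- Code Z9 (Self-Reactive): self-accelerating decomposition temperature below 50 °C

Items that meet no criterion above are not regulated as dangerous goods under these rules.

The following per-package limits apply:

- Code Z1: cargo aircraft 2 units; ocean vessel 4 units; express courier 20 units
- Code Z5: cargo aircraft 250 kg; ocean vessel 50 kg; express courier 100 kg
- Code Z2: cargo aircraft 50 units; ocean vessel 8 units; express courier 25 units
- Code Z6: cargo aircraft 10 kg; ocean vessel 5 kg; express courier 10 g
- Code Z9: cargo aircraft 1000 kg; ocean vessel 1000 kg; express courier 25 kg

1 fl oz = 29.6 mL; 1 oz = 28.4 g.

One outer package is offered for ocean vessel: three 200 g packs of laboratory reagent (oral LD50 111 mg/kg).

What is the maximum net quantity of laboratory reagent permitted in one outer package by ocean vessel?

Laboratory reagent: oral LD50 111 mg/kg ≤ 300 mg/kg → Code Z6 (Toxic).
The ocean vessel limit for Code Z6 is 5 kg.

5 kg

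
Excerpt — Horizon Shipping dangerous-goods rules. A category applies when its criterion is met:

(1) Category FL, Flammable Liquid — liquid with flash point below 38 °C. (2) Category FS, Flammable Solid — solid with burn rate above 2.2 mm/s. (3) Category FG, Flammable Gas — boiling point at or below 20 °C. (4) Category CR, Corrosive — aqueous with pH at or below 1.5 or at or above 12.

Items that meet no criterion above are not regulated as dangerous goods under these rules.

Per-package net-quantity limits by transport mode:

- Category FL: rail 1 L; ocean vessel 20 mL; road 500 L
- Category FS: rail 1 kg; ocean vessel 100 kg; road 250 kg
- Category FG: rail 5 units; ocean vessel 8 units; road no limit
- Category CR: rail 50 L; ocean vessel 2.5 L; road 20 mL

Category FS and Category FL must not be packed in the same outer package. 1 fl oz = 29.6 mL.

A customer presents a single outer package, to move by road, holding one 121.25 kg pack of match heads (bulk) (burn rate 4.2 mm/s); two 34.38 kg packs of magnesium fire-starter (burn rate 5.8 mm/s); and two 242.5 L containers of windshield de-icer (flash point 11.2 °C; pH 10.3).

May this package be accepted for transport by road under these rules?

Match heads (bulk): burn rate 4.2 mm/s > 2.2 mm/s → Category FS (Flammable Solid).
With burn rate 5.8 mm/s (> 2.2 mm/s), the magnesium fire-starter falls in Category FS.
Flash point 11.2 °C meets the Category FL criterion (Flammable Liquid), so the windshield de-icer is Category FL.
Category FS net quantity: 121.25 kg + (two 34.38 kg packs = 68.76 kg) = 190.01 kg.
190.01 kg ≤ 250 kg (road limit, Category FS) — within limit.
Category FL quantity: two 242.5 L containers = 485 L.
That is within the Category FL road limit of 500 L.
Category FS and Category FL may not share an outer package.

No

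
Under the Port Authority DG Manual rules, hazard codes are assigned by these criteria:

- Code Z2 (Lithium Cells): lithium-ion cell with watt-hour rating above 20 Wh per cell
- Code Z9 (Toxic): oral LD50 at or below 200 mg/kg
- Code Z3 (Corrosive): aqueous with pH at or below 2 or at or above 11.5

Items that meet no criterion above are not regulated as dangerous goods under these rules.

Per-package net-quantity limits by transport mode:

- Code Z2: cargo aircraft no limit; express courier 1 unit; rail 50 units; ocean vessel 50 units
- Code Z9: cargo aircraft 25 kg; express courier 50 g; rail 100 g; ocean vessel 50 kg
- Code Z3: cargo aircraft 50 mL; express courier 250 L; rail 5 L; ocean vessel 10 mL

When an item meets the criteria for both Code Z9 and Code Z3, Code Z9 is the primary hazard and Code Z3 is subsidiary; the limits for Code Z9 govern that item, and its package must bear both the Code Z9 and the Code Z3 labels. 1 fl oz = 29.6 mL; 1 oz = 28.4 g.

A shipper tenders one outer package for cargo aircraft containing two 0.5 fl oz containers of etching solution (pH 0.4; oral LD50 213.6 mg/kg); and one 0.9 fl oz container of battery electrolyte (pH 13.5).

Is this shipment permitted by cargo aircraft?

The etching solution has pH 0.4, which is ≤ 2, so it is Code Z3 (Corrosive).
pH 13.5 meets the Code Z3 criterion (Corrosive), so the battery electrolyte is Code Z3.
Code Z3 net quantity: (two 0.5 fl oz containers = 29.6 mL) + (one 0.9 fl oz container = 26.64 mL) = 56.24 mL.
56.24 mL exceeds the cargo aircraft limit of 50 mL for Code Z3.

No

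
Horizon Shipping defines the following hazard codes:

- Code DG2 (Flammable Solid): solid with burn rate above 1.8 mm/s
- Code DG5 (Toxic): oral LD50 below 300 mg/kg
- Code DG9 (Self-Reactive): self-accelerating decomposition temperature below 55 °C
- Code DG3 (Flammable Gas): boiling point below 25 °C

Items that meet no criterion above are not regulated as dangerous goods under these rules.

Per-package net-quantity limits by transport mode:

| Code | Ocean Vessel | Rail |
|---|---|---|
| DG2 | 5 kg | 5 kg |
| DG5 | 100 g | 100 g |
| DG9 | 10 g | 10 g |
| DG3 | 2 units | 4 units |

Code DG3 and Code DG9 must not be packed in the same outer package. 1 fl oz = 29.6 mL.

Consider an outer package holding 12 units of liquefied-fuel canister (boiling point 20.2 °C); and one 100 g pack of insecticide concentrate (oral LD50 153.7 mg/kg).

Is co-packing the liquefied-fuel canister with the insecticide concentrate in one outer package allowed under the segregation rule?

With boiling point 20.2 °C (< 25 °C), the liquefied-fuel canister falls in Code DG3.
The insecticide concentrate has oral LD50 153.7 mg/kg, which is < 300 mg/kg, so it is Code DG5 (Toxic).
No segregation rule bars Code DG3 with Code DG5.

Yes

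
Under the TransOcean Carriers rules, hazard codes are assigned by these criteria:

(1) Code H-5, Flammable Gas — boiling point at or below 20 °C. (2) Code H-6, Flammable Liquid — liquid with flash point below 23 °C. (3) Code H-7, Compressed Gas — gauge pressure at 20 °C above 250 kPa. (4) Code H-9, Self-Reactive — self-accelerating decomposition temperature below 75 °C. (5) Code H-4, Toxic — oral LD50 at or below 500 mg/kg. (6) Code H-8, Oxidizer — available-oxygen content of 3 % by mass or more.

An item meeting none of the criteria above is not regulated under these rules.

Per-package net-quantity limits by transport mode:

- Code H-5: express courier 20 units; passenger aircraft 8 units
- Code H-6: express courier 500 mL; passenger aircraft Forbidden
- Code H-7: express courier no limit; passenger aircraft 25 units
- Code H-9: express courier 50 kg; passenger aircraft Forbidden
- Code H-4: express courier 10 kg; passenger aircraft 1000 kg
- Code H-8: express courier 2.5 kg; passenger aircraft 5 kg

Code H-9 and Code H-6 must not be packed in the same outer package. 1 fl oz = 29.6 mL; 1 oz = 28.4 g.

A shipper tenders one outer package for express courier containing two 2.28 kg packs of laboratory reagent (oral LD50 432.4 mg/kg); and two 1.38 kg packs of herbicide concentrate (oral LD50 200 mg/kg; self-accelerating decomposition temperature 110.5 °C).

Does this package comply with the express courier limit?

The laboratory reagent has oral LD50 432.4 mg/kg, which is ≤ 500 mg/kg, so it is Code H-4 (Toxic).
Herbicide concentrate: oral LD50 200 mg/kg ≤ 500 mg/kg → Code H-4 (Toxic).
Total Code H-4: (two 2.28 kg packs = 4.56 kg) + (two 1.38 kg packs = 2.76 kg) = 7.32 kg.
That is within the Code H-4 express courier limit of 10 kg.

Yes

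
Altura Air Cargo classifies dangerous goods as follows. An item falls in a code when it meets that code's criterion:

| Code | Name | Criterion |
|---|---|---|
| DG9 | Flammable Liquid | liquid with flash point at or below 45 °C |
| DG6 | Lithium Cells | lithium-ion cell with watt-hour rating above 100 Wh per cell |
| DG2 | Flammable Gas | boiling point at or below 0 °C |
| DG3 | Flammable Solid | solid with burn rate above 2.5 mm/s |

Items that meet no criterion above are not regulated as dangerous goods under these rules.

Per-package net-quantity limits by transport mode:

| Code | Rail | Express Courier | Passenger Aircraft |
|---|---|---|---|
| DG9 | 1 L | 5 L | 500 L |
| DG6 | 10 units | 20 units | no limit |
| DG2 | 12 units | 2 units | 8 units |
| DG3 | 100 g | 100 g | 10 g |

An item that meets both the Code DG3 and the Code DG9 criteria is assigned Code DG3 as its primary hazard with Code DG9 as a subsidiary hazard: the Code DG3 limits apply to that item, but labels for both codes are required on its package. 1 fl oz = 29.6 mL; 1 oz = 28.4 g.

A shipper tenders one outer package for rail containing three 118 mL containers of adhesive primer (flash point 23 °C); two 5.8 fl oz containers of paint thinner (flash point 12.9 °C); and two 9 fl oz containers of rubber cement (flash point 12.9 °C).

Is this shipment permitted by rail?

With flash point 23 °C (≤ 45 °C), the adhesive primer falls in Code DG9.
The paint thinner has flash point 12.9 °C, which is ≤ 45 °C, so it is Code DG9 (Flammable Liquid).
The rubber cement has flash point 12.9 °C, which is ≤ 45 °C, so it is Code DG9 (Flammable Liquid).
Total Code DG9: (three 118 mL containers = 354 mL) + (two 5.8 fl oz containers = 343.36 mL) + (two 9 fl oz containers = 532.8 mL) = 1230.16 mL.
1230.16 mL exceeds the rail limit of 1 L for Code DG9.

No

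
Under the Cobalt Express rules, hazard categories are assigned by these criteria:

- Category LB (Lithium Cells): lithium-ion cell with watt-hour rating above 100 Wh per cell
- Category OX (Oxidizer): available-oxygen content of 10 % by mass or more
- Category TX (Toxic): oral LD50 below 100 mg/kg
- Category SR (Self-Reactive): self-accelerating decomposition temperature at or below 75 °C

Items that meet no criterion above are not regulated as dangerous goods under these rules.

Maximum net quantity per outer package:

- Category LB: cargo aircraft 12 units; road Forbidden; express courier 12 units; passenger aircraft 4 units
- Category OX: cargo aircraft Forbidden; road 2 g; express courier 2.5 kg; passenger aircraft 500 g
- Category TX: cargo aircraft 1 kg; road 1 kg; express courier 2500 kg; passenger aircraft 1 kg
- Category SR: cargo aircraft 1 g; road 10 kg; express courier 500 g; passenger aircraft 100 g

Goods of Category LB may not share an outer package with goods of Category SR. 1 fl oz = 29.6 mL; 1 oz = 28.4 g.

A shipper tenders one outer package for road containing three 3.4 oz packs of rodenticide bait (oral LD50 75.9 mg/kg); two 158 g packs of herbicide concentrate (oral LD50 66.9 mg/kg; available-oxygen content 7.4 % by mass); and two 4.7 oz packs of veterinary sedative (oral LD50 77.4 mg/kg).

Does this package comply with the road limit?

Yes

With oral LD50 75.9 mg/kg (< 100 mg/kg), the rodenticide bait falls in Category TX.
With oral LD50 66.9 mg/kg (< 100 mg/kg), the herbicide concentrate falls in Category TX.
Veterinary sedative: oral LD50 77.4 mg/kg < 100 mg/kg → Category TX (Toxic).
Category TX net quantity: (three 3.4 oz packs = 289.68 g) + (two 158 g packs = 316 g) + (two 4.7 oz packs = 266.96 g) = 872.64 g.
872.64 g is within the road limit of 1 kg for Category TX.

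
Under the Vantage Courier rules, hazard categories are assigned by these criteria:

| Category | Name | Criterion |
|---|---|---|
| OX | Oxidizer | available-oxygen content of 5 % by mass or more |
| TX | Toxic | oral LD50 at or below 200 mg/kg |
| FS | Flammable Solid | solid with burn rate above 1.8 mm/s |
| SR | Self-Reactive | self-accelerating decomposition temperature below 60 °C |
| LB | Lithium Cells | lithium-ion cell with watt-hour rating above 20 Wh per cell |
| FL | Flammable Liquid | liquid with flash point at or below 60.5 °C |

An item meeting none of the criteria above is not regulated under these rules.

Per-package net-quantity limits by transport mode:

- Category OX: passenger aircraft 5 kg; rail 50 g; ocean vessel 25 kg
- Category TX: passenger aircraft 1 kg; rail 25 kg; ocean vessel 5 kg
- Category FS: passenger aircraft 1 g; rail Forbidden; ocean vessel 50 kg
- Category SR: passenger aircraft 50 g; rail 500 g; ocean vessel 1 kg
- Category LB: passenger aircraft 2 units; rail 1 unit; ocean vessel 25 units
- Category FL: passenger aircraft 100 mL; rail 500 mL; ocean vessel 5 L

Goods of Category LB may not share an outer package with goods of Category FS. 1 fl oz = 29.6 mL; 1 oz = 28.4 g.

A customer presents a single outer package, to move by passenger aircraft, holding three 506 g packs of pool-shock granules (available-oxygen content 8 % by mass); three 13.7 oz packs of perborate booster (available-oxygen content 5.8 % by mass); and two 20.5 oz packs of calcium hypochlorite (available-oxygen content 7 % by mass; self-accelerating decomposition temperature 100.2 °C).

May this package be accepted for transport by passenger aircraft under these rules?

Yes

The pool-shock granules have available-oxygen content 8 % by mass, which is ≥ 5 % by mass, so they are Category OX (Oxidizer).
Perborate booster: available-oxygen content 5.8 % by mass ≥ 5 % by mass → Category OX (Oxidizer).
Calcium hypochlorite: available-oxygen content 7 % by mass ≥ 5 % by mass → Category OX (Oxidizer).
Total Category OX: (three 506 g packs = 1.518 kg) + (three 13.7 oz packs = 1167.24 g) + (two 20.5 oz packs = 1164.4 g) = 3849.64 g.
3849.64 g ≤ 5 kg (passenger aircraft limit, Category OX) — within limit.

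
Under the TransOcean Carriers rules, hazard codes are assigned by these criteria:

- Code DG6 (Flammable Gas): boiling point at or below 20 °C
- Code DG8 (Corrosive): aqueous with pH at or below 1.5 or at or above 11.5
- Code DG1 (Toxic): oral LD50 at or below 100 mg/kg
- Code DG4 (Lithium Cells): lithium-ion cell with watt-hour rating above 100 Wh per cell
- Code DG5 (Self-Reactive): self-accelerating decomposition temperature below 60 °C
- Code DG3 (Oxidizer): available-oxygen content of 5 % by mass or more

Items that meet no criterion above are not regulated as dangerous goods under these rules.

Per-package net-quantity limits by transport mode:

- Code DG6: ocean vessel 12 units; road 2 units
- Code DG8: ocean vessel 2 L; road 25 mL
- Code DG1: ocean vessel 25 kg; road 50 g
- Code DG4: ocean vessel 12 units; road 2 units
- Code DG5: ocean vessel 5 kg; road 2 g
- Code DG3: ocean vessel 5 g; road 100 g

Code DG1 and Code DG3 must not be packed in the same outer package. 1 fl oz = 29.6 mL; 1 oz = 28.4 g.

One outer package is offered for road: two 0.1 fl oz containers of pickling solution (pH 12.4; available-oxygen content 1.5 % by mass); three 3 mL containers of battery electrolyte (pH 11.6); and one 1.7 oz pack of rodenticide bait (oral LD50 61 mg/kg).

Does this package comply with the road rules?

Yes

pH 12.4 meets the Code DG8 criterion (Corrosive), so the pickling solution is Code DG8.
With pH 11.6 (≥ 11.5), the battery electrolyte falls in Code DG8.
Rodenticide bait: oral LD50 61 mg/kg ≤ 100 mg/kg → Code DG1 (Toxic).
Code DG1 quantity: one 1.7 oz pack = 48.28 g.
48.28 g ≤ 50 g (road limit, Code DG1) — within limit.
Code DG8 net quantity: (two 0.1 fl oz containers = 5.92 mL) + (three 3 mL containers = 9 mL) = 14.92 mL.
14.92 mL is within the road limit of 25 mL for Code DG8.
The segregation rule (Code DG1 with Code DG3) does not apply to Code DG1 with Code DG8.
Every hazard code is within its road limit and no segregation rule is violated.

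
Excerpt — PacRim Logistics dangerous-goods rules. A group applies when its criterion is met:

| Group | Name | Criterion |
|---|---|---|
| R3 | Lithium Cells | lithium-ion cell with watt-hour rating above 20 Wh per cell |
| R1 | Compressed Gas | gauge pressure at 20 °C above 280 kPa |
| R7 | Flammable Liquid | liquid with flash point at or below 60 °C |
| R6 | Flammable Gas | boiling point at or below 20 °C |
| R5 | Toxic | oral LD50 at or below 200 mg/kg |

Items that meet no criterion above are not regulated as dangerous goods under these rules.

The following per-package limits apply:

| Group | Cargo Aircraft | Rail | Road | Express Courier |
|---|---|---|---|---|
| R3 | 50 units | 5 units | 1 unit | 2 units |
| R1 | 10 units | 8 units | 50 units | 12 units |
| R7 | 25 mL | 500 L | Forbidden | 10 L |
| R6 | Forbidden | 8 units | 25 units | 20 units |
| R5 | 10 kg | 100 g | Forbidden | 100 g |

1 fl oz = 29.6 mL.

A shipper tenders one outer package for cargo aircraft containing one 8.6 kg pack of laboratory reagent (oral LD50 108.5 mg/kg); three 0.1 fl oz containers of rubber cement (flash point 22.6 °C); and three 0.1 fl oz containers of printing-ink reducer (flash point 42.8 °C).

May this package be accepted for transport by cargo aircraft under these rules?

Laboratory reagent: oral LD50 108.5 mg/kg ≤ 200 mg/kg → Group R5 (Toxic).
With flash point 22.6 °C (≤ 60 °C), the rubber cement falls in Group R7.
Printing-ink reducer: flash point 42.8 °C ≤ 60 °C → Group R7 (Flammable Liquid).
Total Group R7: (three 0.1 fl oz containers = 8.88 mL) + (three 0.1 fl oz containers = 8.88 mL) = 17.76 mL.
That is within the Group R7 cargo aircraft limit of 25 mL.
Group R5 quantity: 8.6 kg.
8.6 kg ≤ 10 kg (cargo aircraft limit, Group R5) — within limit.
Every hazard group is within its cargo aircraft limit and no segregation rule is violated.

Yes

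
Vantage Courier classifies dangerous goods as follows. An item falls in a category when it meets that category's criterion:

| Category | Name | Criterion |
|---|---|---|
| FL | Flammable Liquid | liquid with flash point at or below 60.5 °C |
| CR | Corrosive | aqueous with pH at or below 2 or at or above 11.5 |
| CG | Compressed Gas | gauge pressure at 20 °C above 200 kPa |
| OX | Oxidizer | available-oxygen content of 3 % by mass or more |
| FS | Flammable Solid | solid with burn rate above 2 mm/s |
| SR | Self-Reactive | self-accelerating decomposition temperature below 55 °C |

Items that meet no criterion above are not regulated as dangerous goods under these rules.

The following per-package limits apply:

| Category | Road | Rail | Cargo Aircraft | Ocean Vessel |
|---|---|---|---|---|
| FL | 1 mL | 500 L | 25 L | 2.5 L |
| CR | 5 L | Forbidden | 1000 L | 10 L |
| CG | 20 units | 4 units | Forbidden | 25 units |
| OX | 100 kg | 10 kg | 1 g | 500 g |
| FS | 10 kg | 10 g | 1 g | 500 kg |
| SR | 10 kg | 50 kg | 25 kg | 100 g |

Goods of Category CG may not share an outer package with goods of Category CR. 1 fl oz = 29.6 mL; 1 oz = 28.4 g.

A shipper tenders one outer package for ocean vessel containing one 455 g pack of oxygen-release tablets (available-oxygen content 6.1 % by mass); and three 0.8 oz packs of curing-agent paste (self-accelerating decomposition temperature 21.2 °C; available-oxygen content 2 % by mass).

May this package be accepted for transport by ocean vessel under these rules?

Yes

The oxygen-release tablets have available-oxygen content 6.1 % by mass, which is ≥ 3 % by mass, so they are Category OX (Oxidizer).
Curing-agent paste: self-accelerating decomposition temperature 21.2 °C < 55 °C → Category SR (Self-Reactive).
Category OX quantity: 455 g.
That is within the Category OX ocean vessel limit of 500 g.
Category SR quantity: three 0.8 oz packs = 68.16 g.
68.16 g ≤ 100 g (ocean vessel limit, Category SR) — within limit.
The segregation rule (Category CG with Category CR) does not apply to Category OX with Category SR.
Every hazard category is within its ocean vessel limit and no segregation rule is violated.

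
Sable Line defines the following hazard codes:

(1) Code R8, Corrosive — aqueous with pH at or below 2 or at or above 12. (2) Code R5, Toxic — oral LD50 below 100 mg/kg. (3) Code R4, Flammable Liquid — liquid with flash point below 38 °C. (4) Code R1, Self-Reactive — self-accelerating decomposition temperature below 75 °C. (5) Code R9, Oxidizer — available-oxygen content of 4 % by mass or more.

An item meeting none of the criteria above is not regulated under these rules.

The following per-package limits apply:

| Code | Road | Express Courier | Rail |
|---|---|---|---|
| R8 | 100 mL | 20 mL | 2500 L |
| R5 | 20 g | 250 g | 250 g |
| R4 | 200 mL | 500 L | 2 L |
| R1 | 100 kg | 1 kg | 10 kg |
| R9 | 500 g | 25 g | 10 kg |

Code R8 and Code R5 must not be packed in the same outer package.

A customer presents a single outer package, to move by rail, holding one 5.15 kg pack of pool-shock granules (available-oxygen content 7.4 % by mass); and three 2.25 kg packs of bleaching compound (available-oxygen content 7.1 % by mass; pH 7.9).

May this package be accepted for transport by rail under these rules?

Pool-shock granules: available-oxygen content 7.4 % by mass ≥ 4 % by mass → Code R9 (Oxidizer).
Bleaching compound: available-oxygen content 7.1 % by mass ≥ 4 % by mass → Code R9 (Oxidizer).
Total Code R9: 5.15 kg + (three 2.25 kg packs = 6.75 kg) = 11.9 kg.
That exceeds the Code R9 rail limit of 10 kg.

No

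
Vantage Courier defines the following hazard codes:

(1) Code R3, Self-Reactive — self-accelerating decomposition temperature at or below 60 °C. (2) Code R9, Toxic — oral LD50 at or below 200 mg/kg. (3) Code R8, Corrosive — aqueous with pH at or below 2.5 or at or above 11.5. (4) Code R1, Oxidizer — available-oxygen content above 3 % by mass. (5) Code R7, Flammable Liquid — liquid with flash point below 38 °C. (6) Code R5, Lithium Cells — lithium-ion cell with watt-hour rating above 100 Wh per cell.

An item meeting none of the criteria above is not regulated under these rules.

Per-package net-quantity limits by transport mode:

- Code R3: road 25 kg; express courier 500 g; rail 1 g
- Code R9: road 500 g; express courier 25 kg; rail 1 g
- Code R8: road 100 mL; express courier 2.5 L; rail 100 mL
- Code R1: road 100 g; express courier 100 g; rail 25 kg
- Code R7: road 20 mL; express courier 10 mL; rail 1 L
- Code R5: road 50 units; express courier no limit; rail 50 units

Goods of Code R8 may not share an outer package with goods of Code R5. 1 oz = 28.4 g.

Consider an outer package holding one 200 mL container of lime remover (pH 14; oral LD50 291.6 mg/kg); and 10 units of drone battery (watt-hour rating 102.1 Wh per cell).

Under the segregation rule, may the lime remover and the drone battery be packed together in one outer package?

Lime remover: pH 14 ≥ 11.5 → Code R8 (Corrosive).
Watt-hour rating 102.1 Wh per cell meets the Code R5 criterion (Lithium Cells), so the drone battery is Code R5.
Code R8 and Code R5 may not share an outer package.

No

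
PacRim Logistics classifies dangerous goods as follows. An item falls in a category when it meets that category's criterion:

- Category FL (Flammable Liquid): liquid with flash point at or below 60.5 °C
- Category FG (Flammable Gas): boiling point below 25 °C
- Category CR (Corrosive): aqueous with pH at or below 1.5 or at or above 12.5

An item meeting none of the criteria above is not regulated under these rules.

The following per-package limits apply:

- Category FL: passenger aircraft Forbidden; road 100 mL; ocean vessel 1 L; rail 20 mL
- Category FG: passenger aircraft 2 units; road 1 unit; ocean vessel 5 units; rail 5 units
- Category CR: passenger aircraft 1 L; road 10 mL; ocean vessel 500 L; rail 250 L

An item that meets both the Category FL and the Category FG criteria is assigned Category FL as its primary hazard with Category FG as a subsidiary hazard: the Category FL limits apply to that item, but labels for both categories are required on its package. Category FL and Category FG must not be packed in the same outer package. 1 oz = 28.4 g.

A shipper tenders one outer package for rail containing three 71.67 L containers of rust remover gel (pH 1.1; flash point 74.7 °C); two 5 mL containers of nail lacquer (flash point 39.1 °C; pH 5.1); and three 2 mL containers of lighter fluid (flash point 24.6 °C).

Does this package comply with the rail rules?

Yes

The rust remover gel has pH 1.1, which is ≤ 1.5, so it is Category CR (Corrosive).
Nail lacquer: flash point 39.1 °C ≤ 60.5 °C → Category FL (Flammable Liquid).
Lighter fluid: flash point 24.6 °C ≤ 60.5 °C → Category FL (Flammable Liquid).
Category FL net quantity: (two 5 mL containers = 10 mL) + (three 2 mL containers = 6 mL) = 16 mL.
16 mL is within the rail limit of 20 mL for Category FL.
Category CR quantity: three 71.67 L containers = 215.01 L.
215.01 L ≤ 250 L (rail limit, Category CR) — within limit.
The segregation rule (Category FL with Category FG) does not apply to Category FL with Category CR.
Every hazard category is within its rail limit and no segregation rule is violated.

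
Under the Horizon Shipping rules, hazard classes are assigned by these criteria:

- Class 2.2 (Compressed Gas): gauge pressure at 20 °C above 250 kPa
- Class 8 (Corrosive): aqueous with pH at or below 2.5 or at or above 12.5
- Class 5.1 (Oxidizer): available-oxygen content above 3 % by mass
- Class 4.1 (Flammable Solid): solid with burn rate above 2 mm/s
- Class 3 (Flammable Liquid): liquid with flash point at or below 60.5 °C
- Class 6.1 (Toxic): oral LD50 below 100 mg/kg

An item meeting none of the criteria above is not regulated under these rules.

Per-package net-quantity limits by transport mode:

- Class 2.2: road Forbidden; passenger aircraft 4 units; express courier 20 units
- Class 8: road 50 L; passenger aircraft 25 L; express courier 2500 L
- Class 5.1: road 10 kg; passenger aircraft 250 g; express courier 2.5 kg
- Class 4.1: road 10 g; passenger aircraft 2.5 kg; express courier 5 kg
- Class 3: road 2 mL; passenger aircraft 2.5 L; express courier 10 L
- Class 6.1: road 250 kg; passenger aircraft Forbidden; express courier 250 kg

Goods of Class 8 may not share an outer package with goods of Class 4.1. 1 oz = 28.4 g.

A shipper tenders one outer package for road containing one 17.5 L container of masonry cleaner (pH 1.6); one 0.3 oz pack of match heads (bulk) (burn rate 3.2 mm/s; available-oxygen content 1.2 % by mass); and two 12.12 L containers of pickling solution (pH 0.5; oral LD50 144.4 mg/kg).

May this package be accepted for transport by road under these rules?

pH 1.6 meets the Class 8 criterion (Corrosive), so the masonry cleaner is Class 8.
The match heads (bulk) have burn rate 3.2 mm/s, which is > 2 mm/s, so they are Class 4.1 (Flammable Solid).
With pH 0.5 (≤ 2.5), the pickling solution falls in Class 8.
Class 8 net quantity: 17.5 L + (two 12.12 L containers = 24.24 L) = 41.74 L.
That is within the Class 8 road limit of 50 L.
Class 4.1 quantity: one 0.3 oz pack = 8.52 g.
That is within the Class 4.1 road limit of 10 g.
Class 8 and Class 4.1 may not share an outer package.

No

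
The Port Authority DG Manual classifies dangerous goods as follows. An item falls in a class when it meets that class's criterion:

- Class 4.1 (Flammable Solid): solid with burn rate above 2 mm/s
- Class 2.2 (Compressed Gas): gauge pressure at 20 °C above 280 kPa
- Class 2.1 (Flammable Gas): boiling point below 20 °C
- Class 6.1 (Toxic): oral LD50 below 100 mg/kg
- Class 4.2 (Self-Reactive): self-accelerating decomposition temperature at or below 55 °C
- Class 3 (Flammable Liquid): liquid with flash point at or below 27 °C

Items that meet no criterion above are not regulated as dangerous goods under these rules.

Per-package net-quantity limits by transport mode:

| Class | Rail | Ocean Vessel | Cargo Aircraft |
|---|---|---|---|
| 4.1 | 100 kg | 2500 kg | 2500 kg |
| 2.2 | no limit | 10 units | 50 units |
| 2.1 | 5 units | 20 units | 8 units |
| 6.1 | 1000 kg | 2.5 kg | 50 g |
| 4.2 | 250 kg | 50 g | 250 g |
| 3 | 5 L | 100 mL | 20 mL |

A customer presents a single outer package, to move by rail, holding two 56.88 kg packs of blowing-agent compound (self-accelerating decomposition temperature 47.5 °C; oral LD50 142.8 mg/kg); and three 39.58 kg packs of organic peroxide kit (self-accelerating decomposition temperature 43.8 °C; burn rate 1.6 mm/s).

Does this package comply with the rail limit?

Yes

With self-accelerating decomposition temperature 47.5 °C (≤ 55 °C), the blowing-agent compound falls in Class 4.2.
Self-accelerating decomposition temperature 43.8 °C meets the Class 4.2 criterion (Self-Reactive), so the organic peroxide kit is Class 4.2.
Total Class 4.2: (two 56.88 kg packs = 113.76 kg) + (three 39.58 kg packs = 118.74 kg) = 232.5 kg.
That is within the Class 4.2 rail limit of 250 kg.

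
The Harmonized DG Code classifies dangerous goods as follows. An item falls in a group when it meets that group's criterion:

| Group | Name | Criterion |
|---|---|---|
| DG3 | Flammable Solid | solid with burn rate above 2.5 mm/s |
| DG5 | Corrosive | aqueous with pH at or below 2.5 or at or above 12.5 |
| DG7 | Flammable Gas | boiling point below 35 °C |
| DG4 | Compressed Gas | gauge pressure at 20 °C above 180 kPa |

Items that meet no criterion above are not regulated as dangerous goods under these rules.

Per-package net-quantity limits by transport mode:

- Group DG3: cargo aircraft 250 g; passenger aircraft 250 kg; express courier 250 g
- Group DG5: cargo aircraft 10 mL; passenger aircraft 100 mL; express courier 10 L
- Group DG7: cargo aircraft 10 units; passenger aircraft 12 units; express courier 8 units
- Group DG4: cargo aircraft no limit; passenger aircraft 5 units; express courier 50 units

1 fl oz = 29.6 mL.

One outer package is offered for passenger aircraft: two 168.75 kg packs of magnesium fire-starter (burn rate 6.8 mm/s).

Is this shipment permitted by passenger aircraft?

Magnesium fire-starter: burn rate 6.8 mm/s > 2.5 mm/s → Group DG3 (Flammable Solid).
Group DG3 quantity: two 168.75 kg packs = 337.5 kg.
337.5 kg exceeds the passenger aircraft limit of 250 kg for Group DG3.

No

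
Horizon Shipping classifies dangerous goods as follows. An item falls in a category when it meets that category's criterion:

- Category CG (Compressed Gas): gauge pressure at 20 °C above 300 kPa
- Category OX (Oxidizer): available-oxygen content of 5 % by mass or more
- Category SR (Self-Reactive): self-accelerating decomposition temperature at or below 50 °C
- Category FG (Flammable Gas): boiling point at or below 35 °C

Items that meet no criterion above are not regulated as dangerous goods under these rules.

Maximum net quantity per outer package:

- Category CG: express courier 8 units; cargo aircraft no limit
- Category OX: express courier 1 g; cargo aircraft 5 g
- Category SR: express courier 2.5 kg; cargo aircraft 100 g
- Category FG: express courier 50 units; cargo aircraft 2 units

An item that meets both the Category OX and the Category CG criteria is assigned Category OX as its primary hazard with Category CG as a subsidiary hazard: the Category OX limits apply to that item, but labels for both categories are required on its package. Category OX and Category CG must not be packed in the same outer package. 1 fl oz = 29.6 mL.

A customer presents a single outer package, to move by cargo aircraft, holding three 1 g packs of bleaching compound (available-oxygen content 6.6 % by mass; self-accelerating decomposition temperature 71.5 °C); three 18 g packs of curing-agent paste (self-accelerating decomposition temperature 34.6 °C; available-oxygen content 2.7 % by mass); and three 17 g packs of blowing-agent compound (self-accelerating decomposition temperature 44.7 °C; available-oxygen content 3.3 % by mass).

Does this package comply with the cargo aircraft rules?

No

With available-oxygen content 6.6 % by mass (≥ 5 % by mass), the bleaching compound falls in Category OX.
The curing-agent paste has self-accelerating decomposition temperature 34.6 °C, which is ≤ 50 °C, so it is Category SR (Self-Reactive).
Blowing-agent compound: self-accelerating decomposition temperature 44.7 °C ≤ 50 °C → Category SR (Self-Reactive).
Category SR net quantity: (three 18 g packs = 54 g) + (three 17 g packs = 51 g) = 105 g.
105 g > 100 g (cargo aircraft limit, Category SR) — over the limit.
Category OX quantity: three 1 g packs = 3 g.
That is within the Category OX cargo aircraft limit of 5 g.
The segregation rule (Category OX with Category CG) does not apply to Category SR with Category OX.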